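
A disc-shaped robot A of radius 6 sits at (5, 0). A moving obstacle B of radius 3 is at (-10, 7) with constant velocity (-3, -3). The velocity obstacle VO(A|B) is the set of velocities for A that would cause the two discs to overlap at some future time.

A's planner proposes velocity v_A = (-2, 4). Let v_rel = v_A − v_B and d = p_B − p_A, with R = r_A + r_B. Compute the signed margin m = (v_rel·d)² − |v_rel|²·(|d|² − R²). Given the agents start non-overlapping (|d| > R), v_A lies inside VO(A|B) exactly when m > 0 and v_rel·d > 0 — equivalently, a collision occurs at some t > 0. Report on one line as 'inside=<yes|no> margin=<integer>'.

d = (-15, 7),  |d|² = 274;  R = 6+3 = 9,  c = 274−9² = 193
v_rel = (1, 7),  |v_rel|² = 50;  v_rel·d = (1)·(-15) + (7)·(7) = 34
50·t² − 68·t + 193 = 0  ⇒  m = 34² − 50·193 = -8494
m = -8494 < 0,  v_rel·d = 34 > 0  ⇒  outside

inside=no margin=-8494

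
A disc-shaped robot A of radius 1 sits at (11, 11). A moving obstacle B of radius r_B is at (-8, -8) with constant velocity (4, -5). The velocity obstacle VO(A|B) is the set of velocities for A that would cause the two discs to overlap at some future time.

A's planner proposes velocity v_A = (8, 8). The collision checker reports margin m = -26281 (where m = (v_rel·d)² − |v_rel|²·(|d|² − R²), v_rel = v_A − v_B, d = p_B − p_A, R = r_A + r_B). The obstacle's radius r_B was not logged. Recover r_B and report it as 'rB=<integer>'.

m = -26281
d = (-19, -19);  v_rel = (4, 13),  |v_rel|² = 185
v_rel×d = (4)·(-19) − (13)·(-19) = 171
since m = R²·185 − 171²:  R² = (29241 + -26281) / 185 = 16
R = √16 = 4  ⇒  r_B = 4 − 1 = 3

rB=3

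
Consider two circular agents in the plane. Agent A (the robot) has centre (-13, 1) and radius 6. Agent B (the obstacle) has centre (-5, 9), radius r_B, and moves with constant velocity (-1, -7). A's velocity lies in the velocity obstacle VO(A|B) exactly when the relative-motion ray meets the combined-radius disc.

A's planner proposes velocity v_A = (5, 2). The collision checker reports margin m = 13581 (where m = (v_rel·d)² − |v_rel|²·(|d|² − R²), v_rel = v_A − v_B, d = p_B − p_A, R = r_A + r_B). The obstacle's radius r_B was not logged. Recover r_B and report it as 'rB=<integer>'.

m = 13581
d = (8, 8);  v_rel = (6, 9),  |v_rel|² = 117
v_rel×d = (6)·(8) − (9)·(8) = -24
since m = R²·117 − (-24)²:  R² = (576 + 13581) / 117 = 121
R = √121 = 11  ⇒  r_B = 11 − 6 = 5

rB=5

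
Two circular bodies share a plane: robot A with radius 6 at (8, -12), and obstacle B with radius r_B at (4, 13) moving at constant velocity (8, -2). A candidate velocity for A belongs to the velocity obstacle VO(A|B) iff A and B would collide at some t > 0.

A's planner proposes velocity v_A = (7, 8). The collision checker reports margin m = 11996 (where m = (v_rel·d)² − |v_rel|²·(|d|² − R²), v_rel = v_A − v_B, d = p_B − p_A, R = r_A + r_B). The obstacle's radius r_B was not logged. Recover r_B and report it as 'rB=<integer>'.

m = 11996
d = (-4, 25);  v_rel = (-1, 10),  |v_rel|² = 101
v_rel×d = (-1)·(25) − (10)·(-4) = 15
since m = R²·101 − 15²:  R² = (225 + 11996) / 101 = 121
R = √121 = 11  ⇒  r_B = 11 − 6 = 5

rB=5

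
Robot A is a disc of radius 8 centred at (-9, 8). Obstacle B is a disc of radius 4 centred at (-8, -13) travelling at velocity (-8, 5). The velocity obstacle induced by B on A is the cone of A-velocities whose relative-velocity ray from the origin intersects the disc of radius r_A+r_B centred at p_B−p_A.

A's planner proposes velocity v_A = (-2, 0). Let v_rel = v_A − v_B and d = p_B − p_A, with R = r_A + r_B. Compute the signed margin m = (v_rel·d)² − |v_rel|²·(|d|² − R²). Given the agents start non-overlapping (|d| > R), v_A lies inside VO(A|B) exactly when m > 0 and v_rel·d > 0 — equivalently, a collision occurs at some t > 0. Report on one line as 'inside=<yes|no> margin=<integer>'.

d = (1, -21),  |d|² = 442;  R = 8+4 = 12,  c = 442−12² = 298
v_rel = (6, -5),  |v_rel|² = 61;  v_rel·d = (6)·(1) + (-5)·(-21) = 111
61·t² − 222·t + 298 = 0  ⇒  m = 111² − 61·298 = -5857
m = -5857 < 0,  v_rel·d = 111 > 0  ⇒  outside

inside=no margin=-5857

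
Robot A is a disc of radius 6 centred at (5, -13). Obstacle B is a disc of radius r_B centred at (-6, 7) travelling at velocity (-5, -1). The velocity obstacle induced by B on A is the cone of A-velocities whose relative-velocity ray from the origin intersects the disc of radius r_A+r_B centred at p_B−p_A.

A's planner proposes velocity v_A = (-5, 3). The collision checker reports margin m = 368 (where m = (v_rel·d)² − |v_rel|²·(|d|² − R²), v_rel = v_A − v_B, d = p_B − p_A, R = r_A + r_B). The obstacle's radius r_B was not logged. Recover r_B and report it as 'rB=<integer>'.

m = 368
d = (-11, 20);  v_rel = (0, 4),  |v_rel|² = 16
v_rel×d = (0)·(20) − (4)·(-11) = 44
since m = R²·16 − 44²:  R² = (1936 + 368) / 16 = 144
R = √144 = 12  ⇒  r_B = 12 − 6 = 6

rB=6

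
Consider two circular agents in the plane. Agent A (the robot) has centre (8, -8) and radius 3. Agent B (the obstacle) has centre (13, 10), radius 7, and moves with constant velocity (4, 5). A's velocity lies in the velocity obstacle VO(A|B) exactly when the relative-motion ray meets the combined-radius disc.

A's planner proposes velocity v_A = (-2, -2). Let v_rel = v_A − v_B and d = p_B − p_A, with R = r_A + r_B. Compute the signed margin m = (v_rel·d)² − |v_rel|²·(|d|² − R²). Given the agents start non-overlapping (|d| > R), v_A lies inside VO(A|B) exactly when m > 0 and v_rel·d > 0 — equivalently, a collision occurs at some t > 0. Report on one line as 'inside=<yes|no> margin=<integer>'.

d = (5, 18),  |d|² = 349;  R = 3+7 = 10,  c = 349−10² = 249
v_rel = (-6, -7),  |v_rel|² = 85;  v_rel·d = (-6)·(5) + (-7)·(18) = -156
85·t² + 312·t + 249 = 0  ⇒  m = (-156)² − 85·249 = 3171
m = 3171 > 0,  v_rel·d = -156 < 0  ⇒  outside

inside=no margin=3171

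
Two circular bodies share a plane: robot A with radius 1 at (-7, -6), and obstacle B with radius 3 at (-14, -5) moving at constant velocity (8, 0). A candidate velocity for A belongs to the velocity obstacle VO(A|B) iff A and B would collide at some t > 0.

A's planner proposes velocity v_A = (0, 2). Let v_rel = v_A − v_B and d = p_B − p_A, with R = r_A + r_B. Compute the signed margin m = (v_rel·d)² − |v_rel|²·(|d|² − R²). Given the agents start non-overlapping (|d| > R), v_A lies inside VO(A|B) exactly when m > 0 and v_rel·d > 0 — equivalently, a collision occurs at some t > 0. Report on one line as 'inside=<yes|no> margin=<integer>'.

d = (-7, 1),  |d|² = 50;  R = 1+3 = 4,  c = 50−4² = 34
v_rel = (-8, 2),  |v_rel|² = 68;  v_rel·d = (-8)·(-7) + (2)·(1) = 58
68·t² − 116·t + 34 = 0  ⇒  m = 58² − 68·34 = 1052
m = 1052 > 0,  v_rel·d = 58 > 0  ⇒  inside

inside=yes margin=1052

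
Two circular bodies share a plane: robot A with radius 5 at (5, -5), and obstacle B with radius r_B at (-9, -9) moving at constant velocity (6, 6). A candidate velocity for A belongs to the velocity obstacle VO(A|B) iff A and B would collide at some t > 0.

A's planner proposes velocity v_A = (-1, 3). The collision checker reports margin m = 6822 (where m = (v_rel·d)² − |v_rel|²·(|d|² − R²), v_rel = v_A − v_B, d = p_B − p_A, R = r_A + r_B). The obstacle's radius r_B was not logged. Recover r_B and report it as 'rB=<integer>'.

m = 6822
d = (-14, -4);  v_rel = (-7, -3),  |v_rel|² = 58
v_rel×d = (-7)·(-4) − (-3)·(-14) = -14
since m = R²·58 − (-14)²:  R² = (196 + 6822) / 58 = 121
R = √121 = 11  ⇒  r_B = 11 − 5 = 6

rB=6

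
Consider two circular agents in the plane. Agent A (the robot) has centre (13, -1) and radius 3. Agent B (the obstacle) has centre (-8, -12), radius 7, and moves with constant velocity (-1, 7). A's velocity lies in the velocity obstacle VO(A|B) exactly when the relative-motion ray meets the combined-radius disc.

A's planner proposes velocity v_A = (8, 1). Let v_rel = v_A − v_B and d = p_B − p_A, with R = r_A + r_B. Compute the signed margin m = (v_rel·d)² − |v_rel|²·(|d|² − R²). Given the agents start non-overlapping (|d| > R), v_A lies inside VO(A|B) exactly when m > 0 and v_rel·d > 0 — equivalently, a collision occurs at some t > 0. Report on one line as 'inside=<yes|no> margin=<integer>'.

d = (-21, -11),  |d|² = 562;  R = 3+7 = 10,  c = 562−10² = 462
v_rel = (9, -6),  |v_rel|² = 117;  v_rel·d = (9)·(-21) + (-6)·(-11) = -123
117·t² + 246·t + 462 = 0  ⇒  m = (-123)² − 117·462 = -38925
m = -38925 < 0,  v_rel·d = -123 < 0  ⇒  outside

inside=no margin=-38925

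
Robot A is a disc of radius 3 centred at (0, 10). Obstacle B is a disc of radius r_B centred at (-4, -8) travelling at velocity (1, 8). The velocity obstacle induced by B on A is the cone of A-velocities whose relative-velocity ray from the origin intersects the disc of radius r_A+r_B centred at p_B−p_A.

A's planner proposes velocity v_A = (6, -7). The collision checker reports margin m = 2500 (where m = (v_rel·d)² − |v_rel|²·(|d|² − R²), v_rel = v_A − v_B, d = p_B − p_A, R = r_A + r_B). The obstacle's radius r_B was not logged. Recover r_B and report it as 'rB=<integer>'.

m = 2500
d = (-4, -18);  v_rel = (5, -15),  |v_rel|² = 250
v_rel×d = (5)·(-18) − (-15)·(-4) = -150
since m = R²·250 − (-150)²:  R² = (22500 + 2500) / 250 = 100
R = √100 = 10  ⇒  r_B = 10 − 3 = 7

rB=7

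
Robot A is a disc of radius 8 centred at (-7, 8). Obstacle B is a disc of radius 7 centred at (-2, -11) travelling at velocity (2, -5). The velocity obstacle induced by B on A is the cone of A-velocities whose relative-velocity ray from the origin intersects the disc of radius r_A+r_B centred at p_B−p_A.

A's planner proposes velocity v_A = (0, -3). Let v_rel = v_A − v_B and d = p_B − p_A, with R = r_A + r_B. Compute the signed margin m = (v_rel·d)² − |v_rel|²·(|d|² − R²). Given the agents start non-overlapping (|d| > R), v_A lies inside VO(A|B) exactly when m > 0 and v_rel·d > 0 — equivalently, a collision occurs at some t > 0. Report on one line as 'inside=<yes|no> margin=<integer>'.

d = (5, -19),  |d|² = 386;  R = 8+7 = 15,  c = 386−15² = 161
v_rel = (-2, 2),  |v_rel|² = 8;  v_rel·d = (-2)·(5) + (2)·(-19) = -48
8·t² + 96·t + 161 = 0  ⇒  m = (-48)² − 8·161 = 1016
m = 1016 > 0,  v_rel·d = -48 < 0  ⇒  outside

inside=no margin=1016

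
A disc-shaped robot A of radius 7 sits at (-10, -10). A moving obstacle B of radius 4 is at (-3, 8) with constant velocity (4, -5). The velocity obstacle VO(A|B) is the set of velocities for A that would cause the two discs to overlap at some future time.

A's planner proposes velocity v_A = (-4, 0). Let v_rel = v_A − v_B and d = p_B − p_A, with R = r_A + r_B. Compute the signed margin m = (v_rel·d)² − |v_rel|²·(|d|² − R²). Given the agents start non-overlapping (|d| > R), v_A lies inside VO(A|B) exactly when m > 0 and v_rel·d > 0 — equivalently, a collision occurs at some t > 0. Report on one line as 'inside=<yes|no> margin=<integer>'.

d = (7, 18),  |d|² = 373;  R = 7+4 = 11,  c = 373−11² = 252
v_rel = (-8, 5),  |v_rel|² = 89;  v_rel·d = (-8)·(7) + (5)·(18) = 34
89·t² − 68·t + 252 = 0  ⇒  m = 34² − 89·252 = -21272
m = -21272 < 0,  v_rel·d = 34 > 0  ⇒  outside

inside=no margin=-21272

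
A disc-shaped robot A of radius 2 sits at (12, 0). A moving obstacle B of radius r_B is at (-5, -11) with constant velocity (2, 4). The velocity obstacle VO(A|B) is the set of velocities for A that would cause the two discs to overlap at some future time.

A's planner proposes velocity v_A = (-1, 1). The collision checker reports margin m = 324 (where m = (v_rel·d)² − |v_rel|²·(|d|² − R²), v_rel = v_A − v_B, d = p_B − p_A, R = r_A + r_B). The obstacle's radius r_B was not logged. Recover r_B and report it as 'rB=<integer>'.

m = 324
d = (-17, -11);  v_rel = (-3, -3),  |v_rel|² = 18
v_rel×d = (-3)·(-11) − (-3)·(-17) = -18
since m = R²·18 − (-18)²:  R² = (324 + 324) / 18 = 36
R = √36 = 6  ⇒  r_B = 6 − 2 = 4

rB=4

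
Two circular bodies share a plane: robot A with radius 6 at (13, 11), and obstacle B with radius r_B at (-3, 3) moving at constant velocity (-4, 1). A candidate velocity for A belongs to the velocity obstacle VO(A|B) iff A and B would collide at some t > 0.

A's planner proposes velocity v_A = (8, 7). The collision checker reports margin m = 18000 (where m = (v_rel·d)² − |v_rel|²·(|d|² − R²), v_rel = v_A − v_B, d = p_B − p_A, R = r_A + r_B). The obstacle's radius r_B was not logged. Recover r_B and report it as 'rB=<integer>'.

m = 18000
d = (-16, -8);  v_rel = (12, 6),  |v_rel|² = 180
v_rel×d = (12)·(-8) − (6)·(-16) = 0
since m = R²·180 − 0²:  R² = (0 + 18000) / 180 = 100
R = √100 = 10  ⇒  r_B = 10 − 6 = 4

rB=4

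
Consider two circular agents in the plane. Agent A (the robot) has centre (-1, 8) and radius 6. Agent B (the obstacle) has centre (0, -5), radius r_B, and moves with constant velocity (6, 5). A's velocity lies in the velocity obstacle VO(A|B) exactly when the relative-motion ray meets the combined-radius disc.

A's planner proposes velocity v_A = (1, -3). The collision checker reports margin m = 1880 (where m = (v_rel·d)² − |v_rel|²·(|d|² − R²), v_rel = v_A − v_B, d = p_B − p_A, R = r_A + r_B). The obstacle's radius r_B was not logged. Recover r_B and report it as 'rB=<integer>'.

m = 1880
d = (1, -13);  v_rel = (-5, -8),  |v_rel|² = 89
v_rel×d = (-5)·(-13) − (-8)·(1) = 73
since m = R²·89 − 73²:  R² = (5329 + 1880) / 89 = 81
R = √81 = 9  ⇒  r_B = 9 − 6 = 3

rB=3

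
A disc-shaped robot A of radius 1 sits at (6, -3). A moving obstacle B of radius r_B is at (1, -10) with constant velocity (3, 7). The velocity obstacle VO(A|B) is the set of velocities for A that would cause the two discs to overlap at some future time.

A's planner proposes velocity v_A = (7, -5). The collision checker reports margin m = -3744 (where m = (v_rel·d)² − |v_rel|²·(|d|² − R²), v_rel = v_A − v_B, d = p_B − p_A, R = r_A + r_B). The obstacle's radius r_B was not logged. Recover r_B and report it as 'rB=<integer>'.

m = -3744
d = (-5, -7);  v_rel = (4, -12),  |v_rel|² = 160
v_rel×d = (4)·(-7) − (-12)·(-5) = -88
since m = R²·160 − (-88)²:  R² = (7744 + -3744) / 160 = 25
R = √25 = 5  ⇒  r_B = 5 − 1 = 4

rB=4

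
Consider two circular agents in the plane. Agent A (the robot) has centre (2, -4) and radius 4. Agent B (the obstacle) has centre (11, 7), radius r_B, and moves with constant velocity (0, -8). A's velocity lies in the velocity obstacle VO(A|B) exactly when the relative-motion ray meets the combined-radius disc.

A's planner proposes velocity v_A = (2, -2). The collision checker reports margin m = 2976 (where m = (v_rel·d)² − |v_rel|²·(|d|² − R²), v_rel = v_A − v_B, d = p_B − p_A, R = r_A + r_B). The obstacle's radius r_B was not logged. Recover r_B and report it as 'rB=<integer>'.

m = 2976
d = (9, 11);  v_rel = (2, 6),  |v_rel|² = 40
v_rel×d = (2)·(11) − (6)·(9) = -32
since m = R²·40 − (-32)²:  R² = (1024 + 2976) / 40 = 100
R = √100 = 10  ⇒  r_B = 10 − 4 = 6

rB=6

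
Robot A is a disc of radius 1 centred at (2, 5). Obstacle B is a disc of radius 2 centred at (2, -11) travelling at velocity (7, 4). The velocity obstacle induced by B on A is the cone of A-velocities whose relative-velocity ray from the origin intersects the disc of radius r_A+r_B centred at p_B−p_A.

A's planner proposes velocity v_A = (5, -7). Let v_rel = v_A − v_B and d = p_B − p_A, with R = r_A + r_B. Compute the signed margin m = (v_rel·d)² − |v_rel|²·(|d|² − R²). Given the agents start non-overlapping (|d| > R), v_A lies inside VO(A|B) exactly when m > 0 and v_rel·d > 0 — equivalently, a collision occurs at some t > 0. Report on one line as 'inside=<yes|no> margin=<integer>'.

d = (0, -16),  |d|² = 256;  R = 1+2 = 3,  c = 256−3² = 247
v_rel = (-2, -11),  |v_rel|² = 125;  v_rel·d = (-2)·(0) + (-11)·(-16) = 176
125·t² − 352·t + 247 = 0  ⇒  m = 176² − 125·247 = 101
m = 101 > 0,  v_rel·d = 176 > 0  ⇒  inside

inside=yes margin=101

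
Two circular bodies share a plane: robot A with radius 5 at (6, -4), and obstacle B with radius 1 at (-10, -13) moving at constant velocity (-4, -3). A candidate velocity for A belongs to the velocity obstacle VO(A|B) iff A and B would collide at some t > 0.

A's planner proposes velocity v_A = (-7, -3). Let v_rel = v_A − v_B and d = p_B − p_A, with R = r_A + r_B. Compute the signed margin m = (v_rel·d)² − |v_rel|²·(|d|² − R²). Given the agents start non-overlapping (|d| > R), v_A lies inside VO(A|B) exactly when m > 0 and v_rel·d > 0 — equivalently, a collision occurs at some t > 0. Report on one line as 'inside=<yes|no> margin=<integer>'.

d = (-16, -9),  |d|² = 337;  R = 5+1 = 6,  c = 337−6² = 301
v_rel = (-3, 0),  |v_rel|² = 9;  v_rel·d = (-3)·(-16) + (0)·(-9) = 48
9·t² − 96·t + 301 = 0  ⇒  m = 48² − 9·301 = -405
m = -405 < 0,  v_rel·d = 48 > 0  ⇒  outside

inside=no margin=-405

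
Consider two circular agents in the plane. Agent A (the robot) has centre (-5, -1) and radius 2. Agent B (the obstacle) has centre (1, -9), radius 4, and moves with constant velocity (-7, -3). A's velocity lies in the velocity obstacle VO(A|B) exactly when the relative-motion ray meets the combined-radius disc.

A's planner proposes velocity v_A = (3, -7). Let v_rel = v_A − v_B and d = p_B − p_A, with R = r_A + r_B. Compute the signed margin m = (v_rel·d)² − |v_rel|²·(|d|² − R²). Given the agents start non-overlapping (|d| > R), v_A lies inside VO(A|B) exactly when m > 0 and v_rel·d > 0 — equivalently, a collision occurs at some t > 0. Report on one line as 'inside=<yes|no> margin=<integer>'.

d = (6, -8),  |d|² = 100;  R = 2+4 = 6,  c = 100−6² = 64
v_rel = (10, -4),  |v_rel|² = 116;  v_rel·d = (10)·(6) + (-4)·(-8) = 92
116·t² − 184·t + 64 = 0  ⇒  m = 92² − 116·64 = 1040
m = 1040 > 0,  v_rel·d = 92 > 0  ⇒  inside

inside=yes margin=1040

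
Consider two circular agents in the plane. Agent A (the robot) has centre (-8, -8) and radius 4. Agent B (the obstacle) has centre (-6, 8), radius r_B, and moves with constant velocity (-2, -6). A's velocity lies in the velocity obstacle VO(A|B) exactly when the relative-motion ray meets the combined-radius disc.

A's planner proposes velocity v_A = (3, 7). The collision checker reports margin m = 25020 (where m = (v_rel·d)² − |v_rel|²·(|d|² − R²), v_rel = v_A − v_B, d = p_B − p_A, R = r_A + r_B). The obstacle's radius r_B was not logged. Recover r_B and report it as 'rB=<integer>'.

m = 25020
d = (2, 16);  v_rel = (5, 13),  |v_rel|² = 194
v_rel×d = (5)·(16) − (13)·(2) = 54
since m = R²·194 − 54²:  R² = (2916 + 25020) / 194 = 144
R = √144 = 12  ⇒  r_B = 12 − 4 = 8

rB=8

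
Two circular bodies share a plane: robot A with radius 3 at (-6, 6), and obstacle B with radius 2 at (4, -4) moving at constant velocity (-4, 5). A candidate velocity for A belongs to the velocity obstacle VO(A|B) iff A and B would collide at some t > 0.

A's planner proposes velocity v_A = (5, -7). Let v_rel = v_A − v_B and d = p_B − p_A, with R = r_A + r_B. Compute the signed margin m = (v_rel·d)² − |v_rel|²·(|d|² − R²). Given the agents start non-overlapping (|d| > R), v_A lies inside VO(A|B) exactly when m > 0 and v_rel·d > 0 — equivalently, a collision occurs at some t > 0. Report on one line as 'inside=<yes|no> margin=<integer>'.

d = (10, -10),  |d|² = 200;  R = 3+2 = 5,  c = 200−5² = 175
v_rel = (9, -12),  |v_rel|² = 225;  v_rel·d = (9)·(10) + (-12)·(-10) = 210
225·t² − 420·t + 175 = 0  ⇒  m = 210² − 225·175 = 4725
m = 4725 > 0,  v_rel·d = 210 > 0  ⇒  inside

inside=yes margin=4725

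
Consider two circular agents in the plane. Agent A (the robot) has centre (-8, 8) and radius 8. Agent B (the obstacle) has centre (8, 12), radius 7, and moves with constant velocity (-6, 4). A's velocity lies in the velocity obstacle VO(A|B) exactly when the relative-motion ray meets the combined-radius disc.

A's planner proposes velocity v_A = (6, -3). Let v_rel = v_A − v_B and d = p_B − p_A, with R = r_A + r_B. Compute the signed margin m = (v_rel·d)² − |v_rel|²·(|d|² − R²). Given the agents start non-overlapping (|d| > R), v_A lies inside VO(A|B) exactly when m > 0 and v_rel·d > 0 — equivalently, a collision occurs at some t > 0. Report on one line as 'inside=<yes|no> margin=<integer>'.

d = (16, 4),  |d|² = 272;  R = 8+7 = 15,  c = 272−15² = 47
v_rel = (12, -7),  |v_rel|² = 193;  v_rel·d = (12)·(16) + (-7)·(4) = 164
193·t² − 328·t + 47 = 0  ⇒  m = 164² − 193·47 = 17825
m = 17825 > 0,  v_rel·d = 164 > 0  ⇒  inside

inside=yes margin=17825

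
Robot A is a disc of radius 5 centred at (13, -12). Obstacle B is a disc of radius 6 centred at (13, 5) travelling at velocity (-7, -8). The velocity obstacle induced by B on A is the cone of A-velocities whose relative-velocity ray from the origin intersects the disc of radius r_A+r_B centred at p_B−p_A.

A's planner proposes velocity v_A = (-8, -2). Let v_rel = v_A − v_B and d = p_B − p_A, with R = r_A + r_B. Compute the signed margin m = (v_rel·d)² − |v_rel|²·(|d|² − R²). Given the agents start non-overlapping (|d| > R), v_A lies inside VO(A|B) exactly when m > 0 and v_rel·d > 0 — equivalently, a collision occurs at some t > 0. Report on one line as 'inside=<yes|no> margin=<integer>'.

d = (0, 17),  |d|² = 289;  R = 5+6 = 11,  c = 289−11² = 168
v_rel = (-1, 6),  |v_rel|² = 37;  v_rel·d = (-1)·(0) + (6)·(17) = 102
37·t² − 204·t + 168 = 0  ⇒  m = 102² − 37·168 = 4188
m = 4188 > 0,  v_rel·d = 102 > 0  ⇒  inside

inside=yes margin=4188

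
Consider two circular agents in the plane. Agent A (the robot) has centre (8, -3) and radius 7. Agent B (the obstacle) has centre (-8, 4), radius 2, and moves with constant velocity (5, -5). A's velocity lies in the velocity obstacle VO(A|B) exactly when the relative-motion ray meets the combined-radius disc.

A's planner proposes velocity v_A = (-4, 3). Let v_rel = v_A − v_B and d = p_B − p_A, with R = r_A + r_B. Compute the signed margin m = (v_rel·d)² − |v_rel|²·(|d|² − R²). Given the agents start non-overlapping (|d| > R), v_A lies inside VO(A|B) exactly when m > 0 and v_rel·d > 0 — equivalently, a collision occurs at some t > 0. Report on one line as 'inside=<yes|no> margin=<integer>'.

d = (-16, 7),  |d|² = 305;  R = 7+2 = 9,  c = 305−9² = 224
v_rel = (-9, 8),  |v_rel|² = 145;  v_rel·d = (-9)·(-16) + (8)·(7) = 200
145·t² − 400·t + 224 = 0  ⇒  m = 200² − 145·224 = 7520
m = 7520 > 0,  v_rel·d = 200 > 0  ⇒  inside

inside=yes margin=7520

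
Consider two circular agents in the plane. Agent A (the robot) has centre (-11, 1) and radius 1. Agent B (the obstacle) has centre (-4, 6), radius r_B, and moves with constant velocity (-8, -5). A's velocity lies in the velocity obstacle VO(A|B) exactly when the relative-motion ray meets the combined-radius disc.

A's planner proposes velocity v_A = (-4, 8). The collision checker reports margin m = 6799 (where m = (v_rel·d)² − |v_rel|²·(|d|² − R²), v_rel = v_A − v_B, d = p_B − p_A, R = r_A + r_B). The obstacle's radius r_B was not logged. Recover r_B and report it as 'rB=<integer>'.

m = 6799
d = (7, 5);  v_rel = (4, 13),  |v_rel|² = 185
v_rel×d = (4)·(5) − (13)·(7) = -71
since m = R²·185 − (-71)²:  R² = (5041 + 6799) / 185 = 64
R = √64 = 8  ⇒  r_B = 8 − 1 = 7

rB=7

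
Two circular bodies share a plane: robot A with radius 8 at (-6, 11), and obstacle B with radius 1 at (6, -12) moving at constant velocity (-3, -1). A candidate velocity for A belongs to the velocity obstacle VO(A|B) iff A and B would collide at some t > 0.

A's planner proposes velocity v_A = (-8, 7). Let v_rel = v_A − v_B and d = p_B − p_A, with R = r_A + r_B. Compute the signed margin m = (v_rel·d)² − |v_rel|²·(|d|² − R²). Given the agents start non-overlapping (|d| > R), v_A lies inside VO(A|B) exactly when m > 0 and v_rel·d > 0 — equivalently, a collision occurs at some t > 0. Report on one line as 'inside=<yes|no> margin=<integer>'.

d = (12, -23),  |d|² = 673;  R = 8+1 = 9,  c = 673−9² = 592
v_rel = (-5, 8),  |v_rel|² = 89;  v_rel·d = (-5)·(12) + (8)·(-23) = -244
89·t² + 488·t + 592 = 0  ⇒  m = (-244)² − 89·592 = 6848
m = 6848 > 0,  v_rel·d = -244 < 0  ⇒  outside

inside=no margin=6848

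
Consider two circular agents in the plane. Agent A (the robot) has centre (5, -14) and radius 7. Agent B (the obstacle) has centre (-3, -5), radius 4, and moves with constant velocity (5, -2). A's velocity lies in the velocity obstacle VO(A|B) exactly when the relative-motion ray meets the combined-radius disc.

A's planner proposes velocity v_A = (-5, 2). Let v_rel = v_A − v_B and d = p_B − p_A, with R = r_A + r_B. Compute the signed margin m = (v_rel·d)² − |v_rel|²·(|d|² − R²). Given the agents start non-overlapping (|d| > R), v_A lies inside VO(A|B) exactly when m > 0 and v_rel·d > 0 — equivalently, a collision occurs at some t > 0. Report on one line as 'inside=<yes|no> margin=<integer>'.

d = (-8, 9),  |d|² = 145;  R = 7+4 = 11,  c = 145−11² = 24
v_rel = (-10, 4),  |v_rel|² = 116;  v_rel·d = (-10)·(-8) + (4)·(9) = 116
116·t² − 232·t + 24 = 0  ⇒  m = 116² − 116·24 = 10672
m = 10672 > 0,  v_rel·d = 116 > 0  ⇒  inside

inside=yes margin=10672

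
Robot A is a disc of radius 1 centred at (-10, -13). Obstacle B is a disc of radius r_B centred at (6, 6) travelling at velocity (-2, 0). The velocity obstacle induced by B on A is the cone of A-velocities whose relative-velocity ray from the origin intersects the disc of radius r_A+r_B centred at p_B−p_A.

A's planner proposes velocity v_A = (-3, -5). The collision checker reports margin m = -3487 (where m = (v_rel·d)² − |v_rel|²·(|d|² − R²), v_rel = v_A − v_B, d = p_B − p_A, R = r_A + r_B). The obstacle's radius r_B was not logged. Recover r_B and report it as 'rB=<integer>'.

m = -3487
d = (16, 19);  v_rel = (-1, -5),  |v_rel|² = 26
v_rel×d = (-1)·(19) − (-5)·(16) = 61
since m = R²·26 − 61²:  R² = (3721 + -3487) / 26 = 9
R = √9 = 3  ⇒  r_B = 3 − 1 = 2

rB=2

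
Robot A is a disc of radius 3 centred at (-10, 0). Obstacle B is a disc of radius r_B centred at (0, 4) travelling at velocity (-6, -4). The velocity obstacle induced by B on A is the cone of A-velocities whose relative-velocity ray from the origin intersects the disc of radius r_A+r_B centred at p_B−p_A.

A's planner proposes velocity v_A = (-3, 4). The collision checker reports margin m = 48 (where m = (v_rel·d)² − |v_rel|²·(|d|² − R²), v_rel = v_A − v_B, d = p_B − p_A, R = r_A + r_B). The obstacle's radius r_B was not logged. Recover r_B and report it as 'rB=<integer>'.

m = 48
d = (10, 4);  v_rel = (3, 8),  |v_rel|² = 73
v_rel×d = (3)·(4) − (8)·(10) = -68
since m = R²·73 − (-68)²:  R² = (4624 + 48) / 73 = 64
R = √64 = 8  ⇒  r_B = 8 − 3 = 5

rB=5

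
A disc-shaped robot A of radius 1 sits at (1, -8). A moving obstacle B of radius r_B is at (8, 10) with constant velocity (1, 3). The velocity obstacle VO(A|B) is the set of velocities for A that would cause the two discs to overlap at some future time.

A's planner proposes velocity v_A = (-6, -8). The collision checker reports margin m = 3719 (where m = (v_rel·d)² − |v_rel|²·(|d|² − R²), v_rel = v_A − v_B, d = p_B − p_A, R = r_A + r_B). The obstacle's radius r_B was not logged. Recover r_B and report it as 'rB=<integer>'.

m = 3719
d = (7, 18);  v_rel = (-7, -11),  |v_rel|² = 170
v_rel×d = (-7)·(18) − (-11)·(7) = -49
since m = R²·170 − (-49)²:  R² = (2401 + 3719) / 170 = 36
R = √36 = 6  ⇒  r_B = 6 − 1 = 5

rB=5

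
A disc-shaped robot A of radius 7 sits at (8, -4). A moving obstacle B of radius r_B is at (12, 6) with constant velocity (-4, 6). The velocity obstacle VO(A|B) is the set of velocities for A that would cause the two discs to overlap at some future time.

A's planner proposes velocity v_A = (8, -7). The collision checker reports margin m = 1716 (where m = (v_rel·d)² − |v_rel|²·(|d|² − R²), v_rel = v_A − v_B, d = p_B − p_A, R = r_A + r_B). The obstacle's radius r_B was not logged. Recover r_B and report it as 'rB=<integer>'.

m = 1716
d = (4, 10);  v_rel = (12, -13),  |v_rel|² = 313
v_rel×d = (12)·(10) − (-13)·(4) = 172
since m = R²·313 − 172²:  R² = (29584 + 1716) / 313 = 100
R = √100 = 10  ⇒  r_B = 10 − 7 = 3

rB=3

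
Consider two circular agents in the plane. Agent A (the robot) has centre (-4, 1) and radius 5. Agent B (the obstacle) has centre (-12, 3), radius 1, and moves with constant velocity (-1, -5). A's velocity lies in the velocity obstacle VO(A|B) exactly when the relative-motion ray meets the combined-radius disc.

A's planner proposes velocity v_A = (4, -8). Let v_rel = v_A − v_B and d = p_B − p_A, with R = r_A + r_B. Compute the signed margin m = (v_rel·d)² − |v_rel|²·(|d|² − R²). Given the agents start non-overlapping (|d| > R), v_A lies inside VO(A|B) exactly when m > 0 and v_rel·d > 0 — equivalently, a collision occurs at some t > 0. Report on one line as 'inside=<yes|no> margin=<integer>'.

d = (-8, 2),  |d|² = 68;  R = 5+1 = 6,  c = 68−6² = 32
v_rel = (5, -3),  |v_rel|² = 34;  v_rel·d = (5)·(-8) + (-3)·(2) = -46
34·t² + 92·t + 32 = 0  ⇒  m = (-46)² − 34·32 = 1028
m = 1028 > 0,  v_rel·d = -46 < 0  ⇒  outside

inside=no margin=1028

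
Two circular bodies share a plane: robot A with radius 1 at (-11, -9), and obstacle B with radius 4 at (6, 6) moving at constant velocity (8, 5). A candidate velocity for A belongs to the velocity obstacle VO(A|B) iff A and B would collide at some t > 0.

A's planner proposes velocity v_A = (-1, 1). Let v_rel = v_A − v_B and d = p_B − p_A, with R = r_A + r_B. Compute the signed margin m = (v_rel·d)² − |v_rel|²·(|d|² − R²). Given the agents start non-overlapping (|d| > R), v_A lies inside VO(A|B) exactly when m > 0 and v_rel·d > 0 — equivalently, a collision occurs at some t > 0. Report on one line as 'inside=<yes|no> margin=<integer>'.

d = (17, 15),  |d|² = 514;  R = 1+4 = 5,  c = 514−5² = 489
v_rel = (-9, -4),  |v_rel|² = 97;  v_rel·d = (-9)·(17) + (-4)·(15) = -213
97·t² + 426·t + 489 = 0  ⇒  m = (-213)² − 97·489 = -2064
m = -2064 < 0,  v_rel·d = -213 < 0  ⇒  outside

inside=no margin=-2064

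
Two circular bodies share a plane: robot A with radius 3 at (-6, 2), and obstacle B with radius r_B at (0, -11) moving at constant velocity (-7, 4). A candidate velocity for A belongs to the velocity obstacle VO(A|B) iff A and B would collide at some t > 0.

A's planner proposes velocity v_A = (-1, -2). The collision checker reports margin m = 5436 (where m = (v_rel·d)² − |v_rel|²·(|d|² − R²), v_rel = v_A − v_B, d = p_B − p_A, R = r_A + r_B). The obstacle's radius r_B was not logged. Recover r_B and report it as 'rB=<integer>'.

m = 5436
d = (6, -13);  v_rel = (6, -6),  |v_rel|² = 72
v_rel×d = (6)·(-13) − (-6)·(6) = -42
since m = R²·72 − (-42)²:  R² = (1764 + 5436) / 72 = 100
R = √100 = 10  ⇒  r_B = 10 − 3 = 7

rB=7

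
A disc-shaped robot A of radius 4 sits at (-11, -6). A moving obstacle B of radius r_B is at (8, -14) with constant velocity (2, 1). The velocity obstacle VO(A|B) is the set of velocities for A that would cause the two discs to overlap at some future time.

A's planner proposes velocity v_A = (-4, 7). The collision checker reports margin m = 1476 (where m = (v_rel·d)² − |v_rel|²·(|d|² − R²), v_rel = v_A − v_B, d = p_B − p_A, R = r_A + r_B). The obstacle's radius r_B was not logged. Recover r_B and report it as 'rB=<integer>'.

m = 1476
d = (19, -8);  v_rel = (-6, 6),  |v_rel|² = 72
v_rel×d = (-6)·(-8) − (6)·(19) = -66
since m = R²·72 − (-66)²:  R² = (4356 + 1476) / 72 = 81
R = √81 = 9  ⇒  r_B = 9 − 4 = 5

rB=5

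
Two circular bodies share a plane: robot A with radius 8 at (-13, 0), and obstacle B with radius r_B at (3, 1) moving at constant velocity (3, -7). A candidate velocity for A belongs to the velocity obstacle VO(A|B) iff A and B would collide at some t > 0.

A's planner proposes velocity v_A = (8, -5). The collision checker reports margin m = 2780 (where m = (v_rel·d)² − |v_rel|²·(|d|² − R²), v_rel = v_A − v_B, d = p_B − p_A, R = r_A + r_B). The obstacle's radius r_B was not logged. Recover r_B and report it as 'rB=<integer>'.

m = 2780
d = (16, 1);  v_rel = (5, 2),  |v_rel|² = 29
v_rel×d = (5)·(1) − (2)·(16) = -27
since m = R²·29 − (-27)²:  R² = (729 + 2780) / 29 = 121
R = √121 = 11  ⇒  r_B = 11 − 8 = 3

rB=3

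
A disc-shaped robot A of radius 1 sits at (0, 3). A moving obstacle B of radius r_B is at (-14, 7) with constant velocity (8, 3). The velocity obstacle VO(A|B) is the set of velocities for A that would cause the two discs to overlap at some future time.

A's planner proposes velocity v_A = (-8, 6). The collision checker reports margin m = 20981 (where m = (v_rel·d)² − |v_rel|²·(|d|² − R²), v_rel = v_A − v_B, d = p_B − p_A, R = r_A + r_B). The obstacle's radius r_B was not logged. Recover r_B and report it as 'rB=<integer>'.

m = 20981
d = (-14, 4);  v_rel = (-16, 3),  |v_rel|² = 265
v_rel×d = (-16)·(4) − (3)·(-14) = -22
since m = R²·265 − (-22)²:  R² = (484 + 20981) / 265 = 81
R = √81 = 9  ⇒  r_B = 9 − 1 = 8

rB=8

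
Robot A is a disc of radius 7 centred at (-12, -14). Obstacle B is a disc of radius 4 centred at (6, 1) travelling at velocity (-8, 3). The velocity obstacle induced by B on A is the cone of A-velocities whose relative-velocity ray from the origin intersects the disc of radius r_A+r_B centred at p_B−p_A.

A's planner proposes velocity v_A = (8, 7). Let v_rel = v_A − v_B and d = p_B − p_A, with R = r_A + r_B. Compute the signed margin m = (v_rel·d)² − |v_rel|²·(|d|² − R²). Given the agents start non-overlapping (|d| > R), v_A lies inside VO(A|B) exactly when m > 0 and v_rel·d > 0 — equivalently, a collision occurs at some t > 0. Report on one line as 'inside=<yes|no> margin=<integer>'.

d = (18, 15),  |d|² = 549;  R = 7+4 = 11,  c = 549−11² = 428
v_rel = (16, 4),  |v_rel|² = 272;  v_rel·d = (16)·(18) + (4)·(15) = 348
272·t² − 696·t + 428 = 0  ⇒  m = 348² − 272·428 = 4688
m = 4688 > 0,  v_rel·d = 348 > 0  ⇒  inside

inside=yes margin=4688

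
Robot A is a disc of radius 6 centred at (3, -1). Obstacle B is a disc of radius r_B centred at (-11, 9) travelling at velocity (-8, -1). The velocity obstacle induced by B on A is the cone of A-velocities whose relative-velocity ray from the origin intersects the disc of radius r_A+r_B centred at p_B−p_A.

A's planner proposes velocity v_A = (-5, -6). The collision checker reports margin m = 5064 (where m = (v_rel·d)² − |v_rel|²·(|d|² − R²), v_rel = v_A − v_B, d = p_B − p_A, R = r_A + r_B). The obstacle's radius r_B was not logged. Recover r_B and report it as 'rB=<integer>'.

m = 5064
d = (-14, 10);  v_rel = (3, -5),  |v_rel|² = 34
v_rel×d = (3)·(10) − (-5)·(-14) = -40
since m = R²·34 − (-40)²:  R² = (1600 + 5064) / 34 = 196
R = √196 = 14  ⇒  r_B = 14 − 6 = 8

rB=8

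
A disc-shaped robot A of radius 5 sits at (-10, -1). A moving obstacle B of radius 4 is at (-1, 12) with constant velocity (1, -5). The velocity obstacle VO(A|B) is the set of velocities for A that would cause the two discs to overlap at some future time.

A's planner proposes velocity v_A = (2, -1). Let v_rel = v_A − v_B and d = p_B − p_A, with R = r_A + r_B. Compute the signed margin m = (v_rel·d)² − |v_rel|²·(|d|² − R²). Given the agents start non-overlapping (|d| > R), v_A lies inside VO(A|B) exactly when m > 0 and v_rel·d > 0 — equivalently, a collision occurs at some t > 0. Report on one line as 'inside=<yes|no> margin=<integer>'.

d = (9, 13),  |d|² = 250;  R = 5+4 = 9,  c = 250−9² = 169
v_rel = (1, 4),  |v_rel|² = 17;  v_rel·d = (1)·(9) + (4)·(13) = 61
17·t² − 122·t + 169 = 0  ⇒  m = 61² − 17·169 = 848
m = 848 > 0,  v_rel·d = 61 > 0  ⇒  inside

inside=yes margin=848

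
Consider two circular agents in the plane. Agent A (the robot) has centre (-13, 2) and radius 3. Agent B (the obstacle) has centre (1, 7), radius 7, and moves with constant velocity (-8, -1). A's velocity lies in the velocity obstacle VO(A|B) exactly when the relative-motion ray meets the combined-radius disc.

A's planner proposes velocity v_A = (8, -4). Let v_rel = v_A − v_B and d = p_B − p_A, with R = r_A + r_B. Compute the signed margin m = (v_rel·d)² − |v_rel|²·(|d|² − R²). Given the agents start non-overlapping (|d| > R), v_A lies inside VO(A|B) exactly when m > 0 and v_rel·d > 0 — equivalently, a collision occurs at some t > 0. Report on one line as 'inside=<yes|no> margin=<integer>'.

d = (14, 5),  |d|² = 221;  R = 3+7 = 10,  c = 221−10² = 121
v_rel = (16, -3),  |v_rel|² = 265;  v_rel·d = (16)·(14) + (-3)·(5) = 209
265·t² − 418·t + 121 = 0  ⇒  m = 209² − 265·121 = 11616
m = 11616 > 0,  v_rel·d = 209 > 0  ⇒  inside

inside=yes margin=11616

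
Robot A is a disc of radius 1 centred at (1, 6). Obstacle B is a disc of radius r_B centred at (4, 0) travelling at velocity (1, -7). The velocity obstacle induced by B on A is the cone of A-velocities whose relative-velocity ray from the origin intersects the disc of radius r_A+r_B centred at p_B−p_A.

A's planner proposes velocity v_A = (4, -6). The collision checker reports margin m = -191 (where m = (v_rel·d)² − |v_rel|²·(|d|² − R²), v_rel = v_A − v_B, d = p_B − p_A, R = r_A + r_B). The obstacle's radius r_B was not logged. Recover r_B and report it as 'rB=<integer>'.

m = -191
d = (3, -6);  v_rel = (3, 1),  |v_rel|² = 10
v_rel×d = (3)·(-6) − (1)·(3) = -21
since m = R²·10 − (-21)²:  R² = (441 + -191) / 10 = 25
R = √25 = 5  ⇒  r_B = 5 − 1 = 4

rB=4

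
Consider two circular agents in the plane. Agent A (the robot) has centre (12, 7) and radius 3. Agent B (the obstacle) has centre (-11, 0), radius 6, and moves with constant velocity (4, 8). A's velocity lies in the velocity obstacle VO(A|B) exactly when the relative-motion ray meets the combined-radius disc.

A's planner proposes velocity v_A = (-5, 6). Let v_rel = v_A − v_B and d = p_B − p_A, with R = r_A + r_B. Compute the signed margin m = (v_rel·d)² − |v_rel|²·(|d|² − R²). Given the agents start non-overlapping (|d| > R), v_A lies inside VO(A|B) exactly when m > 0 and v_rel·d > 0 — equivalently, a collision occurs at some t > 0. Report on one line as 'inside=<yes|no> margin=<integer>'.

d = (-23, -7),  |d|² = 578;  R = 3+6 = 9,  c = 578−9² = 497
v_rel = (-9, -2),  |v_rel|² = 85;  v_rel·d = (-9)·(-23) + (-2)·(-7) = 221
85·t² − 442·t + 497 = 0  ⇒  m = 221² − 85·497 = 6596
m = 6596 > 0,  v_rel·d = 221 > 0  ⇒  inside

inside=yes margin=6596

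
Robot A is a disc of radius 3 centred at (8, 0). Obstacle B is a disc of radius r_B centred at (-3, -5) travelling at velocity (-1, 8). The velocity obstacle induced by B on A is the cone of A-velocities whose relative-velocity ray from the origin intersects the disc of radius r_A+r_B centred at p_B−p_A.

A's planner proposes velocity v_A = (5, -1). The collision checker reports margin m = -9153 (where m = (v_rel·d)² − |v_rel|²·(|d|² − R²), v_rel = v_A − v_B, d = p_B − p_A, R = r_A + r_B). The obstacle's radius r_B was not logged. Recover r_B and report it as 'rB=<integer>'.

m = -9153
d = (-11, -5);  v_rel = (6, -9),  |v_rel|² = 117
v_rel×d = (6)·(-5) − (-9)·(-11) = -129
since m = R²·117 − (-129)²:  R² = (16641 + -9153) / 117 = 64
R = √64 = 8  ⇒  r_B = 8 − 3 = 5

rB=5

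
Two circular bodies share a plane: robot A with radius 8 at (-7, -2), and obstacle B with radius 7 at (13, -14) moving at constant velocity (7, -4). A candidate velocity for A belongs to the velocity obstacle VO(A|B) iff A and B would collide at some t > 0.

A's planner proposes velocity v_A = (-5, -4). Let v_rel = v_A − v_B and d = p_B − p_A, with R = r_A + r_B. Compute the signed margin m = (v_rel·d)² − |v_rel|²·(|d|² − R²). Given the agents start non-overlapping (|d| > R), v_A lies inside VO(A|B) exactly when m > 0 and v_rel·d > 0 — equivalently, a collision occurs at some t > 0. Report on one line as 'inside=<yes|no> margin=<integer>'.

d = (20, -12),  |d|² = 544;  R = 8+7 = 15,  c = 544−15² = 319
v_rel = (-12, 0),  |v_rel|² = 144;  v_rel·d = (-12)·(20) + (0)·(-12) = -240
144·t² + 480·t + 319 = 0  ⇒  m = (-240)² − 144·319 = 11664
m = 11664 > 0,  v_rel·d = -240 < 0  ⇒  outside

inside=no margin=11664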